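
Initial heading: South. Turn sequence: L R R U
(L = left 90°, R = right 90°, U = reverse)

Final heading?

Answer: Final heading: East

Derivation:
Start: South
  L (left (90° counter-clockwise)) -> East
  R (right (90° clockwise)) -> South
  R (right (90° clockwise)) -> West
  U (U-turn (180°)) -> East
Final: East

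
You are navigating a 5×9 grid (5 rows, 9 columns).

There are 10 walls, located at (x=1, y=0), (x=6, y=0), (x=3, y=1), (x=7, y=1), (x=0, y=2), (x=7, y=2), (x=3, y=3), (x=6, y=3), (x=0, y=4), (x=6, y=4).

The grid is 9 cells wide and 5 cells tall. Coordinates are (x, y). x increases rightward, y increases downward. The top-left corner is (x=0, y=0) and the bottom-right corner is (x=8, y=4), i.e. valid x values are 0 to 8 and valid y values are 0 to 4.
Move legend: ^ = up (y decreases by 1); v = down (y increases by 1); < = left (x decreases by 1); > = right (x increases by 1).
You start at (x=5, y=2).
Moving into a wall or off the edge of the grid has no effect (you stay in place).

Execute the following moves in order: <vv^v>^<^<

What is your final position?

Start: (x=5, y=2)
  < (left): (x=5, y=2) -> (x=4, y=2)
  v (down): (x=4, y=2) -> (x=4, y=3)
  v (down): (x=4, y=3) -> (x=4, y=4)
  ^ (up): (x=4, y=4) -> (x=4, y=3)
  v (down): (x=4, y=3) -> (x=4, y=4)
  > (right): (x=4, y=4) -> (x=5, y=4)
  ^ (up): (x=5, y=4) -> (x=5, y=3)
  < (left): (x=5, y=3) -> (x=4, y=3)
  ^ (up): (x=4, y=3) -> (x=4, y=2)
  < (left): (x=4, y=2) -> (x=3, y=2)
Final: (x=3, y=2)

Answer: Final position: (x=3, y=2)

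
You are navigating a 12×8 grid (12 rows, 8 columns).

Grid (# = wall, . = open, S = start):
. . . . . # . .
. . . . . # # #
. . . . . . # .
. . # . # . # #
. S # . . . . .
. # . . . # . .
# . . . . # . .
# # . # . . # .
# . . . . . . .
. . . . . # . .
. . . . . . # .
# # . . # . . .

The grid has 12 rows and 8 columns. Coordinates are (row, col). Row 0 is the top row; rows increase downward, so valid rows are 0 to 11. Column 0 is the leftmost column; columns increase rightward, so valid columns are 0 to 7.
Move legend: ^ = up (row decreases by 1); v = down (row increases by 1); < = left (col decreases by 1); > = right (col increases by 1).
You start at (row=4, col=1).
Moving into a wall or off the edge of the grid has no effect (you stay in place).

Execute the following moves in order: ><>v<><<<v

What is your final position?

Start: (row=4, col=1)
  > (right): blocked, stay at (row=4, col=1)
  < (left): (row=4, col=1) -> (row=4, col=0)
  > (right): (row=4, col=0) -> (row=4, col=1)
  v (down): blocked, stay at (row=4, col=1)
  < (left): (row=4, col=1) -> (row=4, col=0)
  > (right): (row=4, col=0) -> (row=4, col=1)
  < (left): (row=4, col=1) -> (row=4, col=0)
  < (left): blocked, stay at (row=4, col=0)
  < (left): blocked, stay at (row=4, col=0)
  v (down): (row=4, col=0) -> (row=5, col=0)
Final: (row=5, col=0)

Answer: Final position: (row=5, col=0)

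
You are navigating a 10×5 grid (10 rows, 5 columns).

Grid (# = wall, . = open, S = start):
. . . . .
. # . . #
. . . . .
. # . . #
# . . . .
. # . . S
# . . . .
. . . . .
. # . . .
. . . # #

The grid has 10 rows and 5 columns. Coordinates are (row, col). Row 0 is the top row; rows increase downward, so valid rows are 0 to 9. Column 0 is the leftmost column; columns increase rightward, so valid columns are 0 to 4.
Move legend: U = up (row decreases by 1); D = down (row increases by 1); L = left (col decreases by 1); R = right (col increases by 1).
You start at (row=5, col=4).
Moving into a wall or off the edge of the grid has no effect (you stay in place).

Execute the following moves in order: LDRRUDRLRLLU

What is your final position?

Answer: Final position: (row=5, col=2)

Derivation:
Start: (row=5, col=4)
  L (left): (row=5, col=4) -> (row=5, col=3)
  D (down): (row=5, col=3) -> (row=6, col=3)
  R (right): (row=6, col=3) -> (row=6, col=4)
  R (right): blocked, stay at (row=6, col=4)
  U (up): (row=6, col=4) -> (row=5, col=4)
  D (down): (row=5, col=4) -> (row=6, col=4)
  R (right): blocked, stay at (row=6, col=4)
  L (left): (row=6, col=4) -> (row=6, col=3)
  R (right): (row=6, col=3) -> (row=6, col=4)
  L (left): (row=6, col=4) -> (row=6, col=3)
  L (left): (row=6, col=3) -> (row=6, col=2)
  U (up): (row=6, col=2) -> (row=5, col=2)
Final: (row=5, col=2)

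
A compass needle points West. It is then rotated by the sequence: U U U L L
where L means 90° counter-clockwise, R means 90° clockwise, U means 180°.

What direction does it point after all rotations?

Answer: Final heading: West

Derivation:
Start: West
  U (U-turn (180°)) -> East
  U (U-turn (180°)) -> West
  U (U-turn (180°)) -> East
  L (left (90° counter-clockwise)) -> North
  L (left (90° counter-clockwise)) -> West
Final: West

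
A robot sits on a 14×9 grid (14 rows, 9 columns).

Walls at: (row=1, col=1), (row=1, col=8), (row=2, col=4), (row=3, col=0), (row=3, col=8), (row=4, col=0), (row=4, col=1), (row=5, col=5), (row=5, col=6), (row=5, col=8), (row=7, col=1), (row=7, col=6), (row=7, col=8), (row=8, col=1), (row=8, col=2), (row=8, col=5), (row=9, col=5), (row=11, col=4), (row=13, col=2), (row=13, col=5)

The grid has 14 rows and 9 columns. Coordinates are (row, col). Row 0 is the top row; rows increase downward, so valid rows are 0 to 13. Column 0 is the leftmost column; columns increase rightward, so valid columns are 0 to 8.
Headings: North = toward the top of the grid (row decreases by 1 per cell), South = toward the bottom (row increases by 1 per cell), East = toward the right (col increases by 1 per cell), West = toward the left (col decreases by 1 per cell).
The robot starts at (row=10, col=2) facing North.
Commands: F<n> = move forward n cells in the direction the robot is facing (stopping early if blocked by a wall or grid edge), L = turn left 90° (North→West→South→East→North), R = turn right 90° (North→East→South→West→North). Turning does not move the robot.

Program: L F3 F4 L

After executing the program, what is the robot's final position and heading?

Answer: Final position: (row=10, col=0), facing South

Derivation:
Start: (row=10, col=2), facing North
  L: turn left, now facing West
  F3: move forward 2/3 (blocked), now at (row=10, col=0)
  F4: move forward 0/4 (blocked), now at (row=10, col=0)
  L: turn left, now facing South
Final: (row=10, col=0), facing South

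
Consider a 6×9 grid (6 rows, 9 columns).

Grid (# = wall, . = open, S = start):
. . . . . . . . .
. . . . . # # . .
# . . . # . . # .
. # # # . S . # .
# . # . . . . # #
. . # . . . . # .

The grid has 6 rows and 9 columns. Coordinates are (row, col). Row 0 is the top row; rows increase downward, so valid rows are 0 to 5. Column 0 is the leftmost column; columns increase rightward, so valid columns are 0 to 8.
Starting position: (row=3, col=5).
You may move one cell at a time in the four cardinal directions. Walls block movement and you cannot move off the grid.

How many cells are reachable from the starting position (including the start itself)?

BFS flood-fill from (row=3, col=5):
  Distance 0: (row=3, col=5)
  Distance 1: (row=2, col=5), (row=3, col=4), (row=3, col=6), (row=4, col=5)
  Distance 2: (row=2, col=6), (row=4, col=4), (row=4, col=6), (row=5, col=5)
  Distance 3: (row=4, col=3), (row=5, col=4), (row=5, col=6)
  Distance 4: (row=5, col=3)
Total reachable: 13 (grid has 39 open cells total)

Answer: Reachable cells: 13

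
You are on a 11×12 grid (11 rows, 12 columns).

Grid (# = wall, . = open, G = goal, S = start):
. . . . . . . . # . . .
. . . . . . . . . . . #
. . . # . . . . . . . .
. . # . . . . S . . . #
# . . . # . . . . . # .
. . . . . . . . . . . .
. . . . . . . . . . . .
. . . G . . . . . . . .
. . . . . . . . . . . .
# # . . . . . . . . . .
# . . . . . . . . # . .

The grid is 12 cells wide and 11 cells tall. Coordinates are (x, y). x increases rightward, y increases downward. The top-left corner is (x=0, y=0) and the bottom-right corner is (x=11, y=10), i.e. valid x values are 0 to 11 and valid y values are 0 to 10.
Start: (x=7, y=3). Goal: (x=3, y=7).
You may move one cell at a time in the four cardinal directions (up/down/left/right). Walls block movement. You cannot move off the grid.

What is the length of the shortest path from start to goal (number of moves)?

Answer: Shortest path length: 8

Derivation:
BFS from (x=7, y=3) until reaching (x=3, y=7):
  Distance 0: (x=7, y=3)
  Distance 1: (x=7, y=2), (x=6, y=3), (x=8, y=3), (x=7, y=4)
  Distance 2: (x=7, y=1), (x=6, y=2), (x=8, y=2), (x=5, y=3), (x=9, y=3), (x=6, y=4), (x=8, y=4), (x=7, y=5)
  Distance 3: (x=7, y=0), (x=6, y=1), (x=8, y=1), (x=5, y=2), (x=9, y=2), (x=4, y=3), (x=10, y=3), (x=5, y=4), (x=9, y=4), (x=6, y=5), (x=8, y=5), (x=7, y=6)
  Distance 4: (x=6, y=0), (x=5, y=1), (x=9, y=1), (x=4, y=2), (x=10, y=2), (x=3, y=3), (x=5, y=5), (x=9, y=5), (x=6, y=6), (x=8, y=6), (x=7, y=7)
  Distance 5: (x=5, y=0), (x=9, y=0), (x=4, y=1), (x=10, y=1), (x=11, y=2), (x=3, y=4), (x=4, y=5), (x=10, y=5), (x=5, y=6), (x=9, y=6), (x=6, y=7), (x=8, y=7), (x=7, y=8)
  Distance 6: (x=4, y=0), (x=10, y=0), (x=3, y=1), (x=2, y=4), (x=3, y=5), (x=11, y=5), (x=4, y=6), (x=10, y=6), (x=5, y=7), (x=9, y=7), (x=6, y=8), (x=8, y=8), (x=7, y=9)
  Distance 7: (x=3, y=0), (x=11, y=0), (x=2, y=1), (x=1, y=4), (x=11, y=4), (x=2, y=5), (x=3, y=6), (x=11, y=6), (x=4, y=7), (x=10, y=7), (x=5, y=8), (x=9, y=8), (x=6, y=9), (x=8, y=9), (x=7, y=10)
  Distance 8: (x=2, y=0), (x=1, y=1), (x=2, y=2), (x=1, y=3), (x=1, y=5), (x=2, y=6), (x=3, y=7), (x=11, y=7), (x=4, y=8), (x=10, y=8), (x=5, y=9), (x=9, y=9), (x=6, y=10), (x=8, y=10)  <- goal reached here
One shortest path (8 moves): (x=7, y=3) -> (x=6, y=3) -> (x=5, y=3) -> (x=4, y=3) -> (x=3, y=3) -> (x=3, y=4) -> (x=3, y=5) -> (x=3, y=6) -> (x=3, y=7)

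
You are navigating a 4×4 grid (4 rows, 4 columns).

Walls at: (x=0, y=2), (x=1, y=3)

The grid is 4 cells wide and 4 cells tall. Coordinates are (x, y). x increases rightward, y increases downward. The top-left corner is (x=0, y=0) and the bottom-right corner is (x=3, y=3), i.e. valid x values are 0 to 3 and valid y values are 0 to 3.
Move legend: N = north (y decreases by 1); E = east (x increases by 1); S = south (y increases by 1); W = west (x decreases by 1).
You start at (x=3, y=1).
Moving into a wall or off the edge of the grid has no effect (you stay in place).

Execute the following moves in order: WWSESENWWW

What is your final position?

Answer: Final position: (x=1, y=2)

Derivation:
Start: (x=3, y=1)
  W (west): (x=3, y=1) -> (x=2, y=1)
  W (west): (x=2, y=1) -> (x=1, y=1)
  S (south): (x=1, y=1) -> (x=1, y=2)
  E (east): (x=1, y=2) -> (x=2, y=2)
  S (south): (x=2, y=2) -> (x=2, y=3)
  E (east): (x=2, y=3) -> (x=3, y=3)
  N (north): (x=3, y=3) -> (x=3, y=2)
  W (west): (x=3, y=2) -> (x=2, y=2)
  W (west): (x=2, y=2) -> (x=1, y=2)
  W (west): blocked, stay at (x=1, y=2)
Final: (x=1, y=2)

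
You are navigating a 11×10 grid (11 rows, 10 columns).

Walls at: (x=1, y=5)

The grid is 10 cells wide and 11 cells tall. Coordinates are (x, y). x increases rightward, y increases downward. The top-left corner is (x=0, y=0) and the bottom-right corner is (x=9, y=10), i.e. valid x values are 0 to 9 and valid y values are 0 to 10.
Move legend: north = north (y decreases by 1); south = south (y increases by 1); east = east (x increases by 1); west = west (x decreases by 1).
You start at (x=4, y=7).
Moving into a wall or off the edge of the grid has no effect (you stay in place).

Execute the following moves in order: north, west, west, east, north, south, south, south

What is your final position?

Start: (x=4, y=7)
  north (north): (x=4, y=7) -> (x=4, y=6)
  west (west): (x=4, y=6) -> (x=3, y=6)
  west (west): (x=3, y=6) -> (x=2, y=6)
  east (east): (x=2, y=6) -> (x=3, y=6)
  north (north): (x=3, y=6) -> (x=3, y=5)
  south (south): (x=3, y=5) -> (x=3, y=6)
  south (south): (x=3, y=6) -> (x=3, y=7)
  south (south): (x=3, y=7) -> (x=3, y=8)
Final: (x=3, y=8)

Answer: Final position: (x=3, y=8)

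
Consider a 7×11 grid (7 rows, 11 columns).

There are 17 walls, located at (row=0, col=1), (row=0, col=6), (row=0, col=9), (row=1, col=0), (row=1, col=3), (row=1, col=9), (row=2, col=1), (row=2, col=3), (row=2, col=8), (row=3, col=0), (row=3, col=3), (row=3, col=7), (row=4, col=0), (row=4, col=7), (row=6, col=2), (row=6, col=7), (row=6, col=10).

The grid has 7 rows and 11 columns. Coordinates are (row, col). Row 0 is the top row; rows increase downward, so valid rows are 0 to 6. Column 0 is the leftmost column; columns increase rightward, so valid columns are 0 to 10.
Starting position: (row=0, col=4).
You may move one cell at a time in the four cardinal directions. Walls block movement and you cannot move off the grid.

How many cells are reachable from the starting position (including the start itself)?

BFS flood-fill from (row=0, col=4):
  Distance 0: (row=0, col=4)
  Distance 1: (row=0, col=3), (row=0, col=5), (row=1, col=4)
  Distance 2: (row=0, col=2), (row=1, col=5), (row=2, col=4)
  Distance 3: (row=1, col=2), (row=1, col=6), (row=2, col=5), (row=3, col=4)
  Distance 4: (row=1, col=1), (row=1, col=7), (row=2, col=2), (row=2, col=6), (row=3, col=5), (row=4, col=4)
  Distance 5: (row=0, col=7), (row=1, col=8), (row=2, col=7), (row=3, col=2), (row=3, col=6), (row=4, col=3), (row=4, col=5), (row=5, col=4)
  Distance 6: (row=0, col=8), (row=3, col=1), (row=4, col=2), (row=4, col=6), (row=5, col=3), (row=5, col=5), (row=6, col=4)
  Distance 7: (row=4, col=1), (row=5, col=2), (row=5, col=6), (row=6, col=3), (row=6, col=5)
  Distance 8: (row=5, col=1), (row=5, col=7), (row=6, col=6)
  Distance 9: (row=5, col=0), (row=5, col=8), (row=6, col=1)
  Distance 10: (row=4, col=8), (row=5, col=9), (row=6, col=0), (row=6, col=8)
  Distance 11: (row=3, col=8), (row=4, col=9), (row=5, col=10), (row=6, col=9)
  Distance 12: (row=3, col=9), (row=4, col=10)
  Distance 13: (row=2, col=9), (row=3, col=10)
  Distance 14: (row=2, col=10)
  Distance 15: (row=1, col=10)
  Distance 16: (row=0, col=10)
Total reachable: 58 (grid has 60 open cells total)

Answer: Reachable cells: 58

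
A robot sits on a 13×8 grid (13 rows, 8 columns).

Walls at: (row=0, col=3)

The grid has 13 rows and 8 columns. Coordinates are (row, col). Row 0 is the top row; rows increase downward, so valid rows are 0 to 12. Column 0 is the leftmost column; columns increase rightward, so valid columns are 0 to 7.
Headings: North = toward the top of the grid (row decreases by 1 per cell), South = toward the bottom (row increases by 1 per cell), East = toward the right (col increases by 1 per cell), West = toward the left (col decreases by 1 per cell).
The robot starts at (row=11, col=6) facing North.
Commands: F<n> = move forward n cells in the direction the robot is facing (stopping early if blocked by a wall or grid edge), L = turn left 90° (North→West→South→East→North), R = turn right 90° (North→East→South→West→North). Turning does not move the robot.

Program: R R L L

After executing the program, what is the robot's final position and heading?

Start: (row=11, col=6), facing North
  R: turn right, now facing East
  R: turn right, now facing South
  L: turn left, now facing East
  L: turn left, now facing North
Final: (row=11, col=6), facing North

Answer: Final position: (row=11, col=6), facing North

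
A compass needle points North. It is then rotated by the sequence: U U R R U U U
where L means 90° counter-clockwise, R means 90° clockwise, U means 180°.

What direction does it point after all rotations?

Answer: Final heading: North

Derivation:
Start: North
  U (U-turn (180°)) -> South
  U (U-turn (180°)) -> North
  R (right (90° clockwise)) -> East
  R (right (90° clockwise)) -> South
  U (U-turn (180°)) -> North
  U (U-turn (180°)) -> South
  U (U-turn (180°)) -> North
Final: North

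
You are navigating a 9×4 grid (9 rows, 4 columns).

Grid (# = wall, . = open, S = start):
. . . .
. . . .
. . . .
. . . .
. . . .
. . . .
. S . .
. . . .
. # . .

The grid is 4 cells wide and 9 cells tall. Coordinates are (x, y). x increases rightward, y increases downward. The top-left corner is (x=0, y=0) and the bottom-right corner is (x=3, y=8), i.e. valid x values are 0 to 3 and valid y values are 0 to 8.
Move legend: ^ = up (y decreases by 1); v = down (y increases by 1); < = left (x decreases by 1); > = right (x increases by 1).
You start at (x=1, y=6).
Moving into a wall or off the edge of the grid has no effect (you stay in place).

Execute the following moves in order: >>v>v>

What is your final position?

Answer: Final position: (x=3, y=8)

Derivation:
Start: (x=1, y=6)
  > (right): (x=1, y=6) -> (x=2, y=6)
  > (right): (x=2, y=6) -> (x=3, y=6)
  v (down): (x=3, y=6) -> (x=3, y=7)
  > (right): blocked, stay at (x=3, y=7)
  v (down): (x=3, y=7) -> (x=3, y=8)
  > (right): blocked, stay at (x=3, y=8)
Final: (x=3, y=8)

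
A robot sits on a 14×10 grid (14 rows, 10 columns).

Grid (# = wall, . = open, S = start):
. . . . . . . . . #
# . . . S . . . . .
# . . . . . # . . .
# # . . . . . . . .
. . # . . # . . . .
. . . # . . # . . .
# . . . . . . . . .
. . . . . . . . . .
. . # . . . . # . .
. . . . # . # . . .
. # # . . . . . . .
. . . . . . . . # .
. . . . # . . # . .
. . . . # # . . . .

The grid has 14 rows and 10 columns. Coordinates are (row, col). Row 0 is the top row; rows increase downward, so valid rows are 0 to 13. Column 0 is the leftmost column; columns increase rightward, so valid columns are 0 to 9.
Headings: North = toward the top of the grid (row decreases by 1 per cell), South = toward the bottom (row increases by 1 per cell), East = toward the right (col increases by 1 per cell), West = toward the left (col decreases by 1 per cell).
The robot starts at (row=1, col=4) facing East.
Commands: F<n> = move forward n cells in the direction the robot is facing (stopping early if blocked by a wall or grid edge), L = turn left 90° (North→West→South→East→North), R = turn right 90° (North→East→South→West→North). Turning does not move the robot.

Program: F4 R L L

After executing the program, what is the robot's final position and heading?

Start: (row=1, col=4), facing East
  F4: move forward 4, now at (row=1, col=8)
  R: turn right, now facing South
  L: turn left, now facing East
  L: turn left, now facing North
Final: (row=1, col=8), facing North

Answer: Final position: (row=1, col=8), facing North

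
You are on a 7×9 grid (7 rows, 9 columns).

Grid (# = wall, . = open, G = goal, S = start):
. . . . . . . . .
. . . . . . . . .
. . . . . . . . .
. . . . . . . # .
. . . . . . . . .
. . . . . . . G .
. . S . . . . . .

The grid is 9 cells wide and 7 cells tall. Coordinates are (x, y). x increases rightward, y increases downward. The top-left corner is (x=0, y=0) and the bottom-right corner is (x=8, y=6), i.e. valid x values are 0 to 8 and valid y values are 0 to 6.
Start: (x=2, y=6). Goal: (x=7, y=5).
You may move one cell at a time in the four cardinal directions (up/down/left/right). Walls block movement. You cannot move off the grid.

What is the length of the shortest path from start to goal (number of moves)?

BFS from (x=2, y=6) until reaching (x=7, y=5):
  Distance 0: (x=2, y=6)
  Distance 1: (x=2, y=5), (x=1, y=6), (x=3, y=6)
  Distance 2: (x=2, y=4), (x=1, y=5), (x=3, y=5), (x=0, y=6), (x=4, y=6)
  Distance 3: (x=2, y=3), (x=1, y=4), (x=3, y=4), (x=0, y=5), (x=4, y=5), (x=5, y=6)
  Distance 4: (x=2, y=2), (x=1, y=3), (x=3, y=3), (x=0, y=4), (x=4, y=4), (x=5, y=5), (x=6, y=6)
  Distance 5: (x=2, y=1), (x=1, y=2), (x=3, y=2), (x=0, y=3), (x=4, y=3), (x=5, y=4), (x=6, y=5), (x=7, y=6)
  Distance 6: (x=2, y=0), (x=1, y=1), (x=3, y=1), (x=0, y=2), (x=4, y=2), (x=5, y=3), (x=6, y=4), (x=7, y=5), (x=8, y=6)  <- goal reached here
One shortest path (6 moves): (x=2, y=6) -> (x=3, y=6) -> (x=4, y=6) -> (x=5, y=6) -> (x=6, y=6) -> (x=7, y=6) -> (x=7, y=5)

Answer: Shortest path length: 6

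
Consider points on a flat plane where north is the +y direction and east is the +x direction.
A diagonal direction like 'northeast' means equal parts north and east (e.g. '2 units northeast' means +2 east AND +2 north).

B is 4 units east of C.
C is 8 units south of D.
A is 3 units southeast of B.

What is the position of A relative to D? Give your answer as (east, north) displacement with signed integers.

Answer: A is at (east=7, north=-11) relative to D.

Derivation:
Place D at the origin (east=0, north=0).
  C is 8 units south of D: delta (east=+0, north=-8); C at (east=0, north=-8).
  B is 4 units east of C: delta (east=+4, north=+0); B at (east=4, north=-8).
  A is 3 units southeast of B: delta (east=+3, north=-3); A at (east=7, north=-11).
Therefore A relative to D: (east=7, north=-11).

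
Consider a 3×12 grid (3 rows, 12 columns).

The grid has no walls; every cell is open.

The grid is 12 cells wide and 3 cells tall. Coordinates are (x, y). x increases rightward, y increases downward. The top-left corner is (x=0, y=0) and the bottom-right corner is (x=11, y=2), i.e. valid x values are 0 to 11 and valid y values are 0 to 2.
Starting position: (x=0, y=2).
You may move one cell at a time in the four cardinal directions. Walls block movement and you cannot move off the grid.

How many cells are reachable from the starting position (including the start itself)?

Answer: Reachable cells: 36

Derivation:
BFS flood-fill from (x=0, y=2):
  Distance 0: (x=0, y=2)
  Distance 1: (x=0, y=1), (x=1, y=2)
  Distance 2: (x=0, y=0), (x=1, y=1), (x=2, y=2)
  Distance 3: (x=1, y=0), (x=2, y=1), (x=3, y=2)
  Distance 4: (x=2, y=0), (x=3, y=1), (x=4, y=2)
  Distance 5: (x=3, y=0), (x=4, y=1), (x=5, y=2)
  Distance 6: (x=4, y=0), (x=5, y=1), (x=6, y=2)
  Distance 7: (x=5, y=0), (x=6, y=1), (x=7, y=2)
  Distance 8: (x=6, y=0), (x=7, y=1), (x=8, y=2)
  Distance 9: (x=7, y=0), (x=8, y=1), (x=9, y=2)
  Distance 10: (x=8, y=0), (x=9, y=1), (x=10, y=2)
  Distance 11: (x=9, y=0), (x=10, y=1), (x=11, y=2)
  Distance 12: (x=10, y=0), (x=11, y=1)
  Distance 13: (x=11, y=0)
Total reachable: 36 (grid has 36 open cells total)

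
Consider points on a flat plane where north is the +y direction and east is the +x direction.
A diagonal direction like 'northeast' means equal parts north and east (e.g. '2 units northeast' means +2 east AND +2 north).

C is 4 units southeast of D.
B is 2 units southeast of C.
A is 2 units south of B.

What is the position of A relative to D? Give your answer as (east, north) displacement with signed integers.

Answer: A is at (east=6, north=-8) relative to D.

Derivation:
Place D at the origin (east=0, north=0).
  C is 4 units southeast of D: delta (east=+4, north=-4); C at (east=4, north=-4).
  B is 2 units southeast of C: delta (east=+2, north=-2); B at (east=6, north=-6).
  A is 2 units south of B: delta (east=+0, north=-2); A at (east=6, north=-8).
Therefore A relative to D: (east=6, north=-8).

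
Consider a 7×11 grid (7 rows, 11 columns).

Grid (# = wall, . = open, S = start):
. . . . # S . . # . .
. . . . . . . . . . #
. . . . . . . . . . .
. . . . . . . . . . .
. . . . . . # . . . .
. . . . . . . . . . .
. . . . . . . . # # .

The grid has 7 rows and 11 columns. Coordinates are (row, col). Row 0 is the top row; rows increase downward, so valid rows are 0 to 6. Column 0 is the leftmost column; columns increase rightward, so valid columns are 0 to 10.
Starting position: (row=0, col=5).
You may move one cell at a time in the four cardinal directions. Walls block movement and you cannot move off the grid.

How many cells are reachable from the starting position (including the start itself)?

Answer: Reachable cells: 71

Derivation:
BFS flood-fill from (row=0, col=5):
  Distance 0: (row=0, col=5)
  Distance 1: (row=0, col=6), (row=1, col=5)
  Distance 2: (row=0, col=7), (row=1, col=4), (row=1, col=6), (row=2, col=5)
  Distance 3: (row=1, col=3), (row=1, col=7), (row=2, col=4), (row=2, col=6), (row=3, col=5)
  Distance 4: (row=0, col=3), (row=1, col=2), (row=1, col=8), (row=2, col=3), (row=2, col=7), (row=3, col=4), (row=3, col=6), (row=4, col=5)
  Distance 5: (row=0, col=2), (row=1, col=1), (row=1, col=9), (row=2, col=2), (row=2, col=8), (row=3, col=3), (row=3, col=7), (row=4, col=4), (row=5, col=5)
  Distance 6: (row=0, col=1), (row=0, col=9), (row=1, col=0), (row=2, col=1), (row=2, col=9), (row=3, col=2), (row=3, col=8), (row=4, col=3), (row=4, col=7), (row=5, col=4), (row=5, col=6), (row=6, col=5)
  Distance 7: (row=0, col=0), (row=0, col=10), (row=2, col=0), (row=2, col=10), (row=3, col=1), (row=3, col=9), (row=4, col=2), (row=4, col=8), (row=5, col=3), (row=5, col=7), (row=6, col=4), (row=6, col=6)
  Distance 8: (row=3, col=0), (row=3, col=10), (row=4, col=1), (row=4, col=9), (row=5, col=2), (row=5, col=8), (row=6, col=3), (row=6, col=7)
  Distance 9: (row=4, col=0), (row=4, col=10), (row=5, col=1), (row=5, col=9), (row=6, col=2)
  Distance 10: (row=5, col=0), (row=5, col=10), (row=6, col=1)
  Distance 11: (row=6, col=0), (row=6, col=10)
Total reachable: 71 (grid has 71 open cells total)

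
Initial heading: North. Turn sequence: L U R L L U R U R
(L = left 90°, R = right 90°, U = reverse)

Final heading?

Start: North
  L (left (90° counter-clockwise)) -> West
  U (U-turn (180°)) -> East
  R (right (90° clockwise)) -> South
  L (left (90° counter-clockwise)) -> East
  L (left (90° counter-clockwise)) -> North
  U (U-turn (180°)) -> South
  R (right (90° clockwise)) -> West
  U (U-turn (180°)) -> East
  R (right (90° clockwise)) -> South
Final: South

Answer: Final heading: South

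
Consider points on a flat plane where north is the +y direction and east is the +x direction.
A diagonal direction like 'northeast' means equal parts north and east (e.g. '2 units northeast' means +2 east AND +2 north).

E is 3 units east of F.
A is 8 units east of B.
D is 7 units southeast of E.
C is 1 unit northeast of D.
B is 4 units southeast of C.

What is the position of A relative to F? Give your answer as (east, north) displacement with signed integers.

Answer: A is at (east=23, north=-10) relative to F.

Derivation:
Place F at the origin (east=0, north=0).
  E is 3 units east of F: delta (east=+3, north=+0); E at (east=3, north=0).
  D is 7 units southeast of E: delta (east=+7, north=-7); D at (east=10, north=-7).
  C is 1 unit northeast of D: delta (east=+1, north=+1); C at (east=11, north=-6).
  B is 4 units southeast of C: delta (east=+4, north=-4); B at (east=15, north=-10).
  A is 8 units east of B: delta (east=+8, north=+0); A at (east=23, north=-10).
Therefore A relative to F: (east=23, north=-10).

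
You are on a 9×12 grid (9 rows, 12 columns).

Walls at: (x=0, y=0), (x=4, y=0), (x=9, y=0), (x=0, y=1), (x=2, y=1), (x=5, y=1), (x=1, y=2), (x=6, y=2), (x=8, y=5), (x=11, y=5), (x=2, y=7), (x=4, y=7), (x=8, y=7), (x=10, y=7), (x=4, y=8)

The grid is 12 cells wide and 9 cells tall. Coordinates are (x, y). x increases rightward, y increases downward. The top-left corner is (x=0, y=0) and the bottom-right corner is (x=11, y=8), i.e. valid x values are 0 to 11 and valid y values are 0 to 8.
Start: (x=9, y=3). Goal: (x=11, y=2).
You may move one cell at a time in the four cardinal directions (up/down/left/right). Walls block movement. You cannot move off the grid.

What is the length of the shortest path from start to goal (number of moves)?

Answer: Shortest path length: 3

Derivation:
BFS from (x=9, y=3) until reaching (x=11, y=2):
  Distance 0: (x=9, y=3)
  Distance 1: (x=9, y=2), (x=8, y=3), (x=10, y=3), (x=9, y=4)
  Distance 2: (x=9, y=1), (x=8, y=2), (x=10, y=2), (x=7, y=3), (x=11, y=3), (x=8, y=4), (x=10, y=4), (x=9, y=5)
  Distance 3: (x=8, y=1), (x=10, y=1), (x=7, y=2), (x=11, y=2), (x=6, y=3), (x=7, y=4), (x=11, y=4), (x=10, y=5), (x=9, y=6)  <- goal reached here
One shortest path (3 moves): (x=9, y=3) -> (x=10, y=3) -> (x=11, y=3) -> (x=11, y=2)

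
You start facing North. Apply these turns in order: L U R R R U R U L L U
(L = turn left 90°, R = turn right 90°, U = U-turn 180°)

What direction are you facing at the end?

Start: North
  L (left (90° counter-clockwise)) -> West
  U (U-turn (180°)) -> East
  R (right (90° clockwise)) -> South
  R (right (90° clockwise)) -> West
  R (right (90° clockwise)) -> North
  U (U-turn (180°)) -> South
  R (right (90° clockwise)) -> West
  U (U-turn (180°)) -> East
  L (left (90° counter-clockwise)) -> North
  L (left (90° counter-clockwise)) -> West
  U (U-turn (180°)) -> East
Final: East

Answer: Final heading: East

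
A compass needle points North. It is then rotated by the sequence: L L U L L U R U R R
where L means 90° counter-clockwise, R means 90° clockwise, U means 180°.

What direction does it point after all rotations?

Start: North
  L (left (90° counter-clockwise)) -> West
  L (left (90° counter-clockwise)) -> South
  U (U-turn (180°)) -> North
  L (left (90° counter-clockwise)) -> West
  L (left (90° counter-clockwise)) -> South
  U (U-turn (180°)) -> North
  R (right (90° clockwise)) -> East
  U (U-turn (180°)) -> West
  R (right (90° clockwise)) -> North
  R (right (90° clockwise)) -> East
Final: East

Answer: Final heading: East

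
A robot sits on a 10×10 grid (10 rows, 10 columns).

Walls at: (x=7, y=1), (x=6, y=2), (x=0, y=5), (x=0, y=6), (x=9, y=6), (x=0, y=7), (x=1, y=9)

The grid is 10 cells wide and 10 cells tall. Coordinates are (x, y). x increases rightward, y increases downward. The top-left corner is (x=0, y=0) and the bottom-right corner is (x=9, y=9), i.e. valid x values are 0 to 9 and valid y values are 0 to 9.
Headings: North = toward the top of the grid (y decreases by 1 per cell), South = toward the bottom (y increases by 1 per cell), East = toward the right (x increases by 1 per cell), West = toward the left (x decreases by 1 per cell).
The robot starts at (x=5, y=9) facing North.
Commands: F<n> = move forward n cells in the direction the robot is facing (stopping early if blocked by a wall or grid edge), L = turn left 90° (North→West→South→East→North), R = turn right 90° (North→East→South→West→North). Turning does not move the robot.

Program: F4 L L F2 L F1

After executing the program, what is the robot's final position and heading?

Start: (x=5, y=9), facing North
  F4: move forward 4, now at (x=5, y=5)
  L: turn left, now facing West
  L: turn left, now facing South
  F2: move forward 2, now at (x=5, y=7)
  L: turn left, now facing East
  F1: move forward 1, now at (x=6, y=7)
Final: (x=6, y=7), facing East

Answer: Final position: (x=6, y=7), facing East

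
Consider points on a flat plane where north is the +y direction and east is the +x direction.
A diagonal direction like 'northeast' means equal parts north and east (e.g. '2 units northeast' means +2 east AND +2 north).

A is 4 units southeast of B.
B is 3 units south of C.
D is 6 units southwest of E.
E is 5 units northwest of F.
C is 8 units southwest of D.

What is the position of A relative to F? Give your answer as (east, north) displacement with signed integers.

Place F at the origin (east=0, north=0).
  E is 5 units northwest of F: delta (east=-5, north=+5); E at (east=-5, north=5).
  D is 6 units southwest of E: delta (east=-6, north=-6); D at (east=-11, north=-1).
  C is 8 units southwest of D: delta (east=-8, north=-8); C at (east=-19, north=-9).
  B is 3 units south of C: delta (east=+0, north=-3); B at (east=-19, north=-12).
  A is 4 units southeast of B: delta (east=+4, north=-4); A at (east=-15, north=-16).
Therefore A relative to F: (east=-15, north=-16).

Answer: A is at (east=-15, north=-16) relative to F.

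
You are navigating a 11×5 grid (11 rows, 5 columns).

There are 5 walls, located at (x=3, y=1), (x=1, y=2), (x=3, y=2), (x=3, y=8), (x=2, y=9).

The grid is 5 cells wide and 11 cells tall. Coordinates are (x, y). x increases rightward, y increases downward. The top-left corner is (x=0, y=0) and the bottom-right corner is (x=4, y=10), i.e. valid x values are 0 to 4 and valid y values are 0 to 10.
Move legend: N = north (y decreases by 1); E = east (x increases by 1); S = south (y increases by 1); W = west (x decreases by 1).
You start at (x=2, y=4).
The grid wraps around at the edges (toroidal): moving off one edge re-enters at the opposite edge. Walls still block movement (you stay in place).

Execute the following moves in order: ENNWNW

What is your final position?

Answer: Final position: (x=2, y=2)

Derivation:
Start: (x=2, y=4)
  E (east): (x=2, y=4) -> (x=3, y=4)
  N (north): (x=3, y=4) -> (x=3, y=3)
  N (north): blocked, stay at (x=3, y=3)
  W (west): (x=3, y=3) -> (x=2, y=3)
  N (north): (x=2, y=3) -> (x=2, y=2)
  W (west): blocked, stay at (x=2, y=2)
Final: (x=2, y=2)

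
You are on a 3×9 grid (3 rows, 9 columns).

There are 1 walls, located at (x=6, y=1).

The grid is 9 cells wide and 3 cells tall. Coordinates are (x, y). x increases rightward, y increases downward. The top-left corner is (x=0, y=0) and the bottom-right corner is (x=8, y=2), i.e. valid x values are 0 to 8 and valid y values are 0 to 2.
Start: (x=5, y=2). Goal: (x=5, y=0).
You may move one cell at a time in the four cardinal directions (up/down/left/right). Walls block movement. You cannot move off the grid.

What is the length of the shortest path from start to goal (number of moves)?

Answer: Shortest path length: 2

Derivation:
BFS from (x=5, y=2) until reaching (x=5, y=0):
  Distance 0: (x=5, y=2)
  Distance 1: (x=5, y=1), (x=4, y=2), (x=6, y=2)
  Distance 2: (x=5, y=0), (x=4, y=1), (x=3, y=2), (x=7, y=2)  <- goal reached here
One shortest path (2 moves): (x=5, y=2) -> (x=5, y=1) -> (x=5, y=0)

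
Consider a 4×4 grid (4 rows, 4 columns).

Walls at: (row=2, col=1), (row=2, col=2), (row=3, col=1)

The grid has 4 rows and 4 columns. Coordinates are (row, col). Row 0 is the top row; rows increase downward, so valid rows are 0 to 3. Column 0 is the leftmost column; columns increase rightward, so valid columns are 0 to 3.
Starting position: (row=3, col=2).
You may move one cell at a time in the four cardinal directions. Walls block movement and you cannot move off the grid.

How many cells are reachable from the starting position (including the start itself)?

BFS flood-fill from (row=3, col=2):
  Distance 0: (row=3, col=2)
  Distance 1: (row=3, col=3)
  Distance 2: (row=2, col=3)
  Distance 3: (row=1, col=3)
  Distance 4: (row=0, col=3), (row=1, col=2)
  Distance 5: (row=0, col=2), (row=1, col=1)
  Distance 6: (row=0, col=1), (row=1, col=0)
  Distance 7: (row=0, col=0), (row=2, col=0)
  Distance 8: (row=3, col=0)
Total reachable: 13 (grid has 13 open cells total)

Answer: Reachable cells: 13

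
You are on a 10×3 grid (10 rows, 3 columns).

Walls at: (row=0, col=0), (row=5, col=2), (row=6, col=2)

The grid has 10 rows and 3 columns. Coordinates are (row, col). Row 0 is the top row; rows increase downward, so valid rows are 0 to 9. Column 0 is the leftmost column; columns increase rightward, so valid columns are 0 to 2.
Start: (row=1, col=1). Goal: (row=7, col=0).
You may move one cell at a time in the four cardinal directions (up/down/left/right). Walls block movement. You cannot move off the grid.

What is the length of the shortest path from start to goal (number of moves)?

BFS from (row=1, col=1) until reaching (row=7, col=0):
  Distance 0: (row=1, col=1)
  Distance 1: (row=0, col=1), (row=1, col=0), (row=1, col=2), (row=2, col=1)
  Distance 2: (row=0, col=2), (row=2, col=0), (row=2, col=2), (row=3, col=1)
  Distance 3: (row=3, col=0), (row=3, col=2), (row=4, col=1)
  Distance 4: (row=4, col=0), (row=4, col=2), (row=5, col=1)
  Distance 5: (row=5, col=0), (row=6, col=1)
  Distance 6: (row=6, col=0), (row=7, col=1)
  Distance 7: (row=7, col=0), (row=7, col=2), (row=8, col=1)  <- goal reached here
One shortest path (7 moves): (row=1, col=1) -> (row=1, col=0) -> (row=2, col=0) -> (row=3, col=0) -> (row=4, col=0) -> (row=5, col=0) -> (row=6, col=0) -> (row=7, col=0)

Answer: Shortest path length: 7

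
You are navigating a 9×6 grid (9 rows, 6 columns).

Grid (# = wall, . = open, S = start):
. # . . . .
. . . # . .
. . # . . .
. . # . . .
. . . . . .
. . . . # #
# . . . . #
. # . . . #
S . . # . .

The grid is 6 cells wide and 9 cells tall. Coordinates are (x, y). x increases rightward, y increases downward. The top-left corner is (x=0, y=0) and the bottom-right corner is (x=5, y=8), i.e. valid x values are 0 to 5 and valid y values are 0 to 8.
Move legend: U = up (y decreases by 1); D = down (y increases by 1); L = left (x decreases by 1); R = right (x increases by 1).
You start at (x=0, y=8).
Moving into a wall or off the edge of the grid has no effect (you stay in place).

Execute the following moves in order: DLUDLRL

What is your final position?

Start: (x=0, y=8)
  D (down): blocked, stay at (x=0, y=8)
  L (left): blocked, stay at (x=0, y=8)
  U (up): (x=0, y=8) -> (x=0, y=7)
  D (down): (x=0, y=7) -> (x=0, y=8)
  L (left): blocked, stay at (x=0, y=8)
  R (right): (x=0, y=8) -> (x=1, y=8)
  L (left): (x=1, y=8) -> (x=0, y=8)
Final: (x=0, y=8)

Answer: Final position: (x=0, y=8)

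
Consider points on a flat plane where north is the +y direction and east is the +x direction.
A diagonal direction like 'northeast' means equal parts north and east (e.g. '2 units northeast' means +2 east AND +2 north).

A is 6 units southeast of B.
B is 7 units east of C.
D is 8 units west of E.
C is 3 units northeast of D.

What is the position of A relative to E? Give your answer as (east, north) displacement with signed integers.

Place E at the origin (east=0, north=0).
  D is 8 units west of E: delta (east=-8, north=+0); D at (east=-8, north=0).
  C is 3 units northeast of D: delta (east=+3, north=+3); C at (east=-5, north=3).
  B is 7 units east of C: delta (east=+7, north=+0); B at (east=2, north=3).
  A is 6 units southeast of B: delta (east=+6, north=-6); A at (east=8, north=-3).
Therefore A relative to E: (east=8, north=-3).

Answer: A is at (east=8, north=-3) relative to E.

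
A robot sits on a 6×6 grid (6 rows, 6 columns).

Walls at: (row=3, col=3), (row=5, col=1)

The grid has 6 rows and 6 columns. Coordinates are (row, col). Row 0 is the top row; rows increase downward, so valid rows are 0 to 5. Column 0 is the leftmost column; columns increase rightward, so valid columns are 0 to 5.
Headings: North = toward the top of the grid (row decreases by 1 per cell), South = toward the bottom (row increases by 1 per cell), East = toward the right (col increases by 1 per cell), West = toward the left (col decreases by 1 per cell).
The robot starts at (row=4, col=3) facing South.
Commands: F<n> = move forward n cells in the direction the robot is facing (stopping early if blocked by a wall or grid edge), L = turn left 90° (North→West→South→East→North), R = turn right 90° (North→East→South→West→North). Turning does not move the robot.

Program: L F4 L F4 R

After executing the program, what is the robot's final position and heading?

Answer: Final position: (row=0, col=5), facing East

Derivation:
Start: (row=4, col=3), facing South
  L: turn left, now facing East
  F4: move forward 2/4 (blocked), now at (row=4, col=5)
  L: turn left, now facing North
  F4: move forward 4, now at (row=0, col=5)
  R: turn right, now facing East
Final: (row=0, col=5), facing East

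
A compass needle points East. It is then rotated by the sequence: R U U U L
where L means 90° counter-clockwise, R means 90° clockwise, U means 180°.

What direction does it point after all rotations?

Start: East
  R (right (90° clockwise)) -> South
  U (U-turn (180°)) -> North
  U (U-turn (180°)) -> South
  U (U-turn (180°)) -> North
  L (left (90° counter-clockwise)) -> West
Final: West

Answer: Final heading: West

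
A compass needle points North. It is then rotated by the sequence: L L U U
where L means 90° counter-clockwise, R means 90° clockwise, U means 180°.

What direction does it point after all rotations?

Start: North
  L (left (90° counter-clockwise)) -> West
  L (left (90° counter-clockwise)) -> South
  U (U-turn (180°)) -> North
  U (U-turn (180°)) -> South
Final: South

Answer: Final heading: South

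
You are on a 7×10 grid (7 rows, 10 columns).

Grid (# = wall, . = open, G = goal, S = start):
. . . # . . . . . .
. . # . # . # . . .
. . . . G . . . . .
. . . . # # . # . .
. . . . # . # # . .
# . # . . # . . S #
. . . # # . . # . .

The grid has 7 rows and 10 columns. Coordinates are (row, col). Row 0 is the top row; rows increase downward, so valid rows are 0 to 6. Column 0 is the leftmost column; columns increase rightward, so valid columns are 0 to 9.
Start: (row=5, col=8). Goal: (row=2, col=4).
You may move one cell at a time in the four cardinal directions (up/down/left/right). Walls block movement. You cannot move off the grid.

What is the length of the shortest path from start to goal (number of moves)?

BFS from (row=5, col=8) until reaching (row=2, col=4):
  Distance 0: (row=5, col=8)
  Distance 1: (row=4, col=8), (row=5, col=7), (row=6, col=8)
  Distance 2: (row=3, col=8), (row=4, col=9), (row=5, col=6), (row=6, col=9)
  Distance 3: (row=2, col=8), (row=3, col=9), (row=6, col=6)
  Distance 4: (row=1, col=8), (row=2, col=7), (row=2, col=9), (row=6, col=5)
  Distance 5: (row=0, col=8), (row=1, col=7), (row=1, col=9), (row=2, col=6)
  Distance 6: (row=0, col=7), (row=0, col=9), (row=2, col=5), (row=3, col=6)
  Distance 7: (row=0, col=6), (row=1, col=5), (row=2, col=4)  <- goal reached here
One shortest path (7 moves): (row=5, col=8) -> (row=4, col=8) -> (row=3, col=8) -> (row=2, col=8) -> (row=2, col=7) -> (row=2, col=6) -> (row=2, col=5) -> (row=2, col=4)

Answer: Shortest path length: 7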